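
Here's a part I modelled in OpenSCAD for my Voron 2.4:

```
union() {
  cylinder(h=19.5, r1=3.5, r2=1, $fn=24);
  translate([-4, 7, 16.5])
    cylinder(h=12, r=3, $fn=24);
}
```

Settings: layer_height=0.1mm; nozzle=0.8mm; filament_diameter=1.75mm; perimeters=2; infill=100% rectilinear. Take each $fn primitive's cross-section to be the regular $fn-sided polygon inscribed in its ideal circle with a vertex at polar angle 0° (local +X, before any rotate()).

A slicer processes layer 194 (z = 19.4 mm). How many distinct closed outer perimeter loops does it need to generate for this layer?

2

At z = 19.4 mm: the cone contributes a regular 24-gon of circumradius 1.013 (interpolated between r1=3.5 and r2=1 at t=0.995); the r=3 cylinder at (-4, 7) contributes a regular 24-gon of circumradius 3; Merging all regions: the 2 present regions are separate (no shared area or edge), so areas and boundary lengths simply add and each stays a separate island — 2 connected regions. The result has 2 disconnected regions.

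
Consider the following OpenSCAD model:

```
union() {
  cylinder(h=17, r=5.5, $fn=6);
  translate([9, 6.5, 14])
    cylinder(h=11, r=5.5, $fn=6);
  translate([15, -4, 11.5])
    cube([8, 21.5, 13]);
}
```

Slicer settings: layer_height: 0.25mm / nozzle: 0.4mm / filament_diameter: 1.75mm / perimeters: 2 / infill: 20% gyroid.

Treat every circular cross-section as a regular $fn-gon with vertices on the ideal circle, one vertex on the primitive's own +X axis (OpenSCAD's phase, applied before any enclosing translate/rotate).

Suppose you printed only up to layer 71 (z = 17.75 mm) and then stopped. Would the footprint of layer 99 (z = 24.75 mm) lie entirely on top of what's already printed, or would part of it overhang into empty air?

Compare the two slices. At z = 17.75: the cylinder is absent (z outside [0, 17]); the r=5.5 cylinder at (9, 6.5) gives a regular 6-gon of circumradius 5.5 (constant along its height) (area = (6/2)·5.500²·sin(360°/6) = 78.59 mm²); the cube at (15, -4) (footprint 8×21.5) is included at this height (area 172.00 mm²); Combining (union): the 2 present regions are separate (no shared area or edge), so areas and boundary lengths simply add and each stays a separate island — area = 250.59 mm². At z = 24.75: the cylinder is not intersected at this z (z outside [0, 17]); the cylinder at (9, 6.5): section is a regular 6-gon, circumradius r=5.5 (area = (6/2)·5.500²·sin(360°/6) = 78.59 mm²); the cube at (15, -4) is not intersected at this z (z outside [11.5, 24.5]); Merging all regions: only the r=5.5 cylinder at (9, 6.5) is present, so the union is just that shape — area = 78.59 mm². Checking containment: the cross-section at z = 24.75 is a subset of the cross-section at z = 17.75.

entirely on top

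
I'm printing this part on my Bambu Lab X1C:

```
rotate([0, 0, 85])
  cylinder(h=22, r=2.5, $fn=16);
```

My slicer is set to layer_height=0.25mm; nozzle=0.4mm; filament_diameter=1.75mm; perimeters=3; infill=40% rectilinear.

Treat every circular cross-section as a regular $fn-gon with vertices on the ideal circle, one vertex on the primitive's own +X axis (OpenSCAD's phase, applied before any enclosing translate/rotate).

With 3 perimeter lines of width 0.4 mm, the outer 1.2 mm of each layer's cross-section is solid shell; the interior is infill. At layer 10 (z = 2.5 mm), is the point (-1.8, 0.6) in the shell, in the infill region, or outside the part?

At z = 2.5 mm: the r=2.5 cylinder contributes a regular 16-gon of circumradius 2.5; (whole slice rotated 85° about Z — lengths, areas and connectivity unchanged). Overall, the cross-section is a single solid region. Undo the 85° rotation: the query point maps to (0.441, 1.845) in the un-rotated model frame. The nearest boundary edge runs (0.96, 2.31)→(0.00, 2.50); distance from the point to it = 0.56 mm. The point is inside the cross-section, 0.56 mm from the nearest boundary — within the 1.2 mm shell band (3 × 0.4).

shell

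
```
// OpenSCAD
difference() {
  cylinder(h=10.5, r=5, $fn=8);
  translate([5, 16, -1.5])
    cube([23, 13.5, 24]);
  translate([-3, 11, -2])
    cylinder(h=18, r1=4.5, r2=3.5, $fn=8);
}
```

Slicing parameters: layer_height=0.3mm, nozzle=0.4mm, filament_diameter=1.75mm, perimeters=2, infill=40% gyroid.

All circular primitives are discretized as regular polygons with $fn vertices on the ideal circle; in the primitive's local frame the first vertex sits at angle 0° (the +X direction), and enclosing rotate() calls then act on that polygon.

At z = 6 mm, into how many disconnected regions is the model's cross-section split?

1

At z = 6 mm: the cylinder: section is a regular 8-gon, circumradius r=5; the cube at (5, 16) (footprint 23×13.5) is included at this height; the cone at (-3, 11) contributes a regular 8-gon of circumradius 4.056 (interpolated between r1=4.5 and r2=3.5 at t=0.444); Taking the first minus the rest: starting from the r=5 cylinder, the 23×13.5 cube at (5, 16) misses the remaining region (no effect); the cone at (-3, 11) misses the remaining region (no effect) — 1 connected region. The result has 1 disconnected region.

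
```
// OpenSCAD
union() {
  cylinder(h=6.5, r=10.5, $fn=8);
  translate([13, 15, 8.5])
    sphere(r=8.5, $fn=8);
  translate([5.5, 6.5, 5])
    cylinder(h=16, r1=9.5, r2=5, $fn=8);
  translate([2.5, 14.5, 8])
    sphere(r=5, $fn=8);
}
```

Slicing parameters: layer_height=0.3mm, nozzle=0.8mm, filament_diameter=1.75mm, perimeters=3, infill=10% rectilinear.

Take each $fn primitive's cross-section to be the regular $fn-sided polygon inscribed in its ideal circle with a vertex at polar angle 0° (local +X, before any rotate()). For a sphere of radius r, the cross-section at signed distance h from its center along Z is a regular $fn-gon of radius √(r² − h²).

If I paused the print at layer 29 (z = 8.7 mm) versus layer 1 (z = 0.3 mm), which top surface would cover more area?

Layer 29 (z = 8.7): the cylinder does not reach this height (z outside [0, 6.5]); the r=8.5 sphere at (13, 15) slices to a regular 8-gon of circumradius 8.498 (√(r²−h²) with h=0.2 from center) (area = (8/2)·8.498²·sin(360°/8) = 204.24 mm²); the cone at (5.5, 6.5) contributes a regular 8-gon of circumradius 8.459 (interpolated between r1=9.5 and r2=5 at t=0.231) (area = (8/2)·8.459²·sin(360°/8) = 202.41 mm²); the r=5 sphere at (2.5, 14.5) slices to a regular 8-gon of circumradius 4.951 (√(r²−h²) with h=0.7 from center) (area = (8/2)·4.951²·sin(360°/8) = 69.32 mm²); Merging all regions: the regions partially overlap — summed areas 475.97 mm² minus the doubly-counted overlap 69.27 mm² gives 406.70 mm² — area = 406.70 mm². So its area = 406.70 mm². Layer 1 (z = 0.3): the r=10.5 cylinder contributes a regular 8-gon of circumradius 10.5 (area = (8/2)·10.500²·sin(360°/8) = 311.83 mm²); the r=8.5 sphere at (13, 15) slices to a regular 8-gon of circumradius 2.238 (√(r²−h²) with h=8.2 from center) (area = (8/2)·2.238²·sin(360°/8) = 14.17 mm²); the cone at (5.5, 6.5) is absent (z outside [5, 21]); the sphere at (2.5, 14.5) does not reach this height (|z−center|=7.700 > r=5); Combining (union): the 2 present regions are separate (no shared area or edge), so areas and boundary lengths simply add and each stays a separate island — area = 326.00 mm². So its area = 326.00 mm². Layer 29 is larger (406.70 vs 326.00 mm²).

layer 29 (z = 8.7 mm)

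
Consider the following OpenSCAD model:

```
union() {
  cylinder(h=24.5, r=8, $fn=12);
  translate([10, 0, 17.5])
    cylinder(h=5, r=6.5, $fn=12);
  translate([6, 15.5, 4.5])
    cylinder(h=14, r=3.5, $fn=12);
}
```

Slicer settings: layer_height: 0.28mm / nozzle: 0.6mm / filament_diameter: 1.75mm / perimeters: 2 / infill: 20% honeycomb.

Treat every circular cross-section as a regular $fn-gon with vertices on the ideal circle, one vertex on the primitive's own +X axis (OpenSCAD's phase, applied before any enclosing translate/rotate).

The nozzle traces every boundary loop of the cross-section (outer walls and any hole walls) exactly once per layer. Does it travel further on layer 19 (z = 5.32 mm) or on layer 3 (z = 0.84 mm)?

layer 19 (z = 5.32 mm)

Layer 19 (z = 5.32): the cylinder: section is a regular 12-gon, circumradius r=8 (perimeter = 2·12·8.000·sin(180°/12) = 49.69 mm); the cylinder at (10, 0) is absent (z outside [17.5, 22.5]); the r=3.5 cylinder at (6, 15.5) contributes a regular 12-gon of circumradius 3.5 (perimeter = 2·12·3.500·sin(180°/12) = 21.74 mm); Merging all regions: the 2 present regions are separate (no shared area or edge), so areas and boundary lengths simply add and each stays a separate island — boundary = 71.43 mm. So its perimeter = 71.43 mm. Layer 3 (z = 0.84): the r=8 cylinder contributes a regular 12-gon of circumradius 8 (perimeter = 2·12·8.000·sin(180°/12) = 49.69 mm); the cylinder at (10, 0) is absent (z outside [17.5, 22.5]); the cylinder at (6, 15.5) is absent (z outside [4.5, 18.5]); Taking the union: only the r=8 cylinder is present, so the union is just that shape — boundary = 49.69 mm. So its perimeter = 49.69 mm. Layer 19 is larger (71.43 vs 49.69 mm).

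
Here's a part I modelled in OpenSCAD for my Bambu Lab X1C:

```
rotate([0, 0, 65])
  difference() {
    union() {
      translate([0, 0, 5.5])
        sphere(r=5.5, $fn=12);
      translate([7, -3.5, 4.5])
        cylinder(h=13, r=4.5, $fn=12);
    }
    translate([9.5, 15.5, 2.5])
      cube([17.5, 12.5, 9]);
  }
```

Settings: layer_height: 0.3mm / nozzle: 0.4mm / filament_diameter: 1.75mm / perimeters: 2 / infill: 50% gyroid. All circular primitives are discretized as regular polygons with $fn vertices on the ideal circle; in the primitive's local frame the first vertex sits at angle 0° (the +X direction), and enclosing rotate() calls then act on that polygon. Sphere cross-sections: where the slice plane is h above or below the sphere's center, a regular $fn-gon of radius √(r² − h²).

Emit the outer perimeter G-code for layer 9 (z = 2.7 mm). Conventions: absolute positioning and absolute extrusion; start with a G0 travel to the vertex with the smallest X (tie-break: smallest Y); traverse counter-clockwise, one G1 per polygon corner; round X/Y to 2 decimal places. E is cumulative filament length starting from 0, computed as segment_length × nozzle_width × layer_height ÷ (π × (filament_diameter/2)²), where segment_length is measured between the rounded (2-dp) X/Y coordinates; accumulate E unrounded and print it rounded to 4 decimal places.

G0 X-4.72 Y-0.41 Z2.70
G1 X-3.88 Y-2.72 E0.1226
G1 X-2.00 Y-4.29 E0.2448
G1 X0.41 Y-4.72 E0.3670
G1 X2.72 Y-3.88 E0.4896
G1 X4.29 Y-2.00 E0.6118
G1 X4.72 Y0.41 E0.7339
G1 X3.88 Y2.72 E0.8566
G1 X2.00 Y4.29 E0.9788
G1 X-0.41 Y4.72 E1.1009
G1 X-2.72 Y3.88 E1.2235
G1 X-4.29 Y2.00 E1.3457
G1 X-4.72 Y-0.41 E1.4678

At z = 2.7 mm: the sphere: section is a regular 12-gon, circumradius = √(r²−h²) = √(5.5²−2.8²) = 4.734; the cylinder at (7, -3.5) is not intersected at this z (z outside [4.5, 17.5]); Taking the union: only the r=5.5 sphere is present, so the union is just that shape — 1 connected region; the cube at (9.5, 15.5) is present — its section is the full 17.5×12.5 rectangle; After the difference (first − rest): starting from the result so far, the 17.5×12.5 cube at (9.5, 15.5) misses the remaining region (no effect) — 1 connected region; (rotated 65° about Z; rotation is an isometry so areas/perimeters/island counts are preserved). The outline is a single polygon with 12 vertices. Extrusion per mm of travel: 0.4 × 0.3 / (π × 0.875²) = 0.049890. Accumulating E over each segment gives final E = 1.4678.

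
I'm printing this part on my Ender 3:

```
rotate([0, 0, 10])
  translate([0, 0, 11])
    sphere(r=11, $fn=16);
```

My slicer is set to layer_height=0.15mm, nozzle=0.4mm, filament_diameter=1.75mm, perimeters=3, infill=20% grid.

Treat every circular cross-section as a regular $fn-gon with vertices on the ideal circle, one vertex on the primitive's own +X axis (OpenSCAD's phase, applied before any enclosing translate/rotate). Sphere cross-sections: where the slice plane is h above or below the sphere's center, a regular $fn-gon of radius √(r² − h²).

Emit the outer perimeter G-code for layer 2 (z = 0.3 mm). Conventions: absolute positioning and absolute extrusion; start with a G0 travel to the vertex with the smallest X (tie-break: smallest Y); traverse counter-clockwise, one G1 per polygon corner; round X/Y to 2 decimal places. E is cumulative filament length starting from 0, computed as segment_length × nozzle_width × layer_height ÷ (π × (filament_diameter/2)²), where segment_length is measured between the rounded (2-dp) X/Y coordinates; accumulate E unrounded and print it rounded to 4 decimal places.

G0 X-2.51 Y-0.44 Z0.30
G1 X-2.15 Y-1.37 E0.0249
G1 X-1.46 Y-2.09 E0.0498
G1 X-0.55 Y-2.49 E0.0745
G1 X0.44 Y-2.51 E0.0992
G1 X1.37 Y-2.15 E0.1241
G1 X2.09 Y-1.46 E0.1490
G1 X2.49 Y-0.55 E0.1738
G1 X2.51 Y0.44 E0.1985
G1 X2.15 Y1.37 E0.2234
G1 X1.46 Y2.09 E0.2483
G1 X0.55 Y2.49 E0.2730
G1 X-0.44 Y2.51 E0.2977
G1 X-1.37 Y2.15 E0.3226
G1 X-2.09 Y1.46 E0.3475
G1 X-2.49 Y0.55 E0.3723
G1 X-2.51 Y-0.44 E0.3970

At z = 0.3 mm: the r=11 sphere contributes a regular 16-gon of circumradius √(11²−10.7²) = 2.551; (whole slice rotated 10° about Z — lengths, areas and connectivity unchanged). The outline is a single polygon with 16 vertices. Extrusion per mm of travel: 0.4 × 0.15 / (π × 0.875²) = 0.024945. Accumulating E over each segment gives final E = 0.3970.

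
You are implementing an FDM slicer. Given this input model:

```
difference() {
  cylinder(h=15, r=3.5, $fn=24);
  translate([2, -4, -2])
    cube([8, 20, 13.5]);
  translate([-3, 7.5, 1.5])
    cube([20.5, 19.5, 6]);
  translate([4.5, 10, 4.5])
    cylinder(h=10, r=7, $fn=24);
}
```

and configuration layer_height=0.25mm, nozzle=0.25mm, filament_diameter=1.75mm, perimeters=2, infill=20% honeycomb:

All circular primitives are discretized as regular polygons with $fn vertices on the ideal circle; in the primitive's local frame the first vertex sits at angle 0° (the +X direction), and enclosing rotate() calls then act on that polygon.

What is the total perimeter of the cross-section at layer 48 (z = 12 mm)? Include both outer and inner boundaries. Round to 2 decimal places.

21.93 mm

At z = 12 mm: the cylinder: section is a regular 24-gon, circumradius r=3.5 (perimeter = 2·24·3.500·sin(180°/24) = 21.93 mm); the cube at (2, -4) is absent (z outside [-2, 11.5]); the cube at (-3, 7.5) is not intersected at this z (z outside [1.5, 7.5]); the r=7 cylinder at (4.5, 10) gives a regular 24-gon of circumradius 7 (constant along its height) (perimeter = 2·24·7.000·sin(180°/24) = 43.86 mm); After the difference (first − rest): starting from the r=3.5 cylinder, the r=7 cylinder at (4.5, 10) misses the remaining region (no effect) — boundary = 21.93 mm. Overall, the cross-section is a single solid region. Total boundary length (outer) = 21.93 mm.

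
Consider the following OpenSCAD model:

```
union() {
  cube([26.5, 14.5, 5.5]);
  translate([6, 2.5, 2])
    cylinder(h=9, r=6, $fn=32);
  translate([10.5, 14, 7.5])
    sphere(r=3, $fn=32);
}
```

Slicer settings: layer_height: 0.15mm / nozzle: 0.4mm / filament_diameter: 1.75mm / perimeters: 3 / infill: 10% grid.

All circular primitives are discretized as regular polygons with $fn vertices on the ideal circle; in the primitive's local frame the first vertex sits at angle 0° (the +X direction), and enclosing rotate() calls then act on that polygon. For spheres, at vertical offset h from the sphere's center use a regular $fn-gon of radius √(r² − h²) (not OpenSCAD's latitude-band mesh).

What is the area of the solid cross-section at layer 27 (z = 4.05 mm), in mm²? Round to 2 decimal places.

411.42 mm²

At z = 4.05 mm: the cube is present — its section is the full 26.5×14.5 rectangle (area 384.25 mm²); the r=6 cylinder at (6, 2.5) gives a regular 32-gon of circumradius 6 (constant along its height) (area = (32/2)·6.000²·sin(360°/32) = 112.37 mm²); the sphere at (10.5, 14) does not reach this height (|z−center|=3.450 > r=3); Merging all regions: the regions partially overlap — summed areas 496.62 mm² minus the doubly-counted overlap 85.20 mm² gives 411.42 mm² — area = 411.42 mm². Overall, the cross-section is a single solid region. Net area = 411.42 mm².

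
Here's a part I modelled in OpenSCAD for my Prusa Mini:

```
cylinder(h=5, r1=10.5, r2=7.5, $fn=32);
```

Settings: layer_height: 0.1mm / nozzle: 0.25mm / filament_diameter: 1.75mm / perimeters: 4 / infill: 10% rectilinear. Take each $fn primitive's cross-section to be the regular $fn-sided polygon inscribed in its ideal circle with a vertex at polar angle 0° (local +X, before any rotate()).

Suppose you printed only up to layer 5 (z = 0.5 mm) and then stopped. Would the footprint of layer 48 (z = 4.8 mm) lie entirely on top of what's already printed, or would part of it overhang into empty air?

entirely on top

Compare the two slices. At z = 0.5: the cone (r1=10.5→r2=7.5) has section circumradius 10.200 here — a regular 32-gon (area = (32/2)·10.200²·sin(360°/32) = 324.76 mm²). At z = 4.8: the cone (r1=10.5→r2=7.5) has section circumradius 7.620 here — a regular 32-gon (area = (32/2)·7.620²·sin(360°/32) = 181.24 mm²). Checking containment: the cross-section at z = 4.8 is a subset of the cross-section at z = 0.5.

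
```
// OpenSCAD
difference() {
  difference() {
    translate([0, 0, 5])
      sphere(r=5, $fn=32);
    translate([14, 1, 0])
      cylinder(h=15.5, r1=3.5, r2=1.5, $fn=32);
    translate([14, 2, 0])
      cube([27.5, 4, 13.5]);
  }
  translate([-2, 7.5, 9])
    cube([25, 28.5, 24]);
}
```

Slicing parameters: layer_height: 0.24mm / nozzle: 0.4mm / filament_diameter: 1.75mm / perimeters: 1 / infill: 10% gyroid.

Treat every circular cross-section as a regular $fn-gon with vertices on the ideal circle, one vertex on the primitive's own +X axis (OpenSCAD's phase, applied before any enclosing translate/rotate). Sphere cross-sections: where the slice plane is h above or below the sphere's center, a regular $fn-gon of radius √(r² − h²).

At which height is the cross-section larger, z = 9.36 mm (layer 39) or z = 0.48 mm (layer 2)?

layer 39 (z = 9.36 mm)

Layer 39 (z = 9.36): the sphere: section is a regular 32-gon, circumradius = √(r²−h²) = √(5²−4.36²) = 2.448 (area = (32/2)·2.448²·sin(360°/32) = 18.70 mm²); the cone at (14, 1): at t=0.604 of its height the radius interpolates to r₁+(r₂−r₁)t = 2.292, giving a regular 32-gon of that circumradius (area = (32/2)·2.292²·sin(360°/32) = 16.40 mm²); the cube at (14, 2) (footprint 27.5×4) is included at this height (area 110.00 mm²); Taking the first minus the rest: starting from the r=5 sphere (18.70 mm²), the cone at (14, 1) misses the remaining region (no effect); the 27.5×4 cube at (14, 2) misses the remaining region (no effect) — area = 18.70 mm²; the cube at (-2, 7.5) is present — its section is the full 25×28.5 rectangle (area 712.50 mm²); Subtracting the remaining from the first: starting from that combined region (18.70 mm²), the 25×28.5 cube at (-2, 7.5) misses the remaining region (no effect) — area = 18.70 mm². So its area = 18.70 mm². Layer 2 (z = 0.48): the r=5 sphere contributes a regular 32-gon of circumradius √(5²−4.52²) = 2.138 (area = (32/2)·2.138²·sin(360°/32) = 14.26 mm²); the cone at (14, 1) (r1=3.5→r2=1.5) has section circumradius 3.438 here — a regular 32-gon (area = (32/2)·3.438²·sin(360°/32) = 36.90 mm²); the 27.5×4 cube at (14, 2) contributes its full rectangle (area 110.00 mm²); After the difference (first − rest): starting from the r=5 sphere (14.26 mm²), the cone at (14, 1) misses the remaining region (no effect); the 27.5×4 cube at (14, 2) misses the remaining region (no effect) — area = 14.26 mm²; the cube at (-2, 7.5) does not reach this height (z outside [9, 33]); Taking the first minus the rest: none of the subtracted shapes is present at this height, so that combined region is unchanged — area = 14.26 mm². So its area = 14.26 mm². Layer 39 is larger (18.70 vs 14.26 mm²).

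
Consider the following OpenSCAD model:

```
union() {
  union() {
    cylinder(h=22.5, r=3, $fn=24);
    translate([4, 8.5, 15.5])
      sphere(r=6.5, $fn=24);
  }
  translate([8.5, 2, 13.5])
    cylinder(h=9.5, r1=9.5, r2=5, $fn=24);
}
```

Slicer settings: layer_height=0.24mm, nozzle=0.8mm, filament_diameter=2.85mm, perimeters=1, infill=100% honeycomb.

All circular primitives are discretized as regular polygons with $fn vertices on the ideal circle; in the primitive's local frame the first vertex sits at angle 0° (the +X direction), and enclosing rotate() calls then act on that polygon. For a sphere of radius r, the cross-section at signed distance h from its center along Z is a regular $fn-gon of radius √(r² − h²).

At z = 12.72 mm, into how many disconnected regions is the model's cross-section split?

2

At z = 12.72 mm: the r=3 cylinder gives a regular 24-gon of circumradius 3 (constant along its height); the r=6.5 sphere at (4, 8.5) slices to a regular 24-gon of circumradius 5.876 (√(r²−h²) with h=2.78 from center); Taking the union: the 2 present regions are separate (no shared area or edge), so areas and boundary lengths simply add and each stays a separate island — 2 connected regions; the cone at (8.5, 2) is absent (z outside [13.5, 23]); Merging all regions: only the result so far is present, so the union is just that shape — 2 connected regions. The result has 2 disconnected regions.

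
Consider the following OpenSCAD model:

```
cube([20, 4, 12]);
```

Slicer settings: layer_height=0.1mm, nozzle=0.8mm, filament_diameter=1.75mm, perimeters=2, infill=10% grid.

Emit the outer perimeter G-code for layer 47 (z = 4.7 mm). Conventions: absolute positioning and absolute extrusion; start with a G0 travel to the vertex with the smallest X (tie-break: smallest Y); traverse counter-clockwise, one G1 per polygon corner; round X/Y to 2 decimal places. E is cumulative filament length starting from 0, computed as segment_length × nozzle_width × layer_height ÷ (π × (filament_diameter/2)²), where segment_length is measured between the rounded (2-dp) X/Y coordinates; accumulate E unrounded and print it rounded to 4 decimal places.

G0 X0.00 Y0.00 Z4.70
G1 X20.00 Y0.00 E0.6652
G1 X20.00 Y4.00 E0.7982
G1 X0.00 Y4.00 E1.4634
G1 X0.00 Y0.00 E1.5965

At z = 4.7 mm: the cube is present — its section is the full 20×4 rectangle. The outline is a single polygon with 4 vertices. Extrusion per mm of travel: 0.8 × 0.1 / (π × 0.875²) = 0.033260. Accumulating E over each segment gives final E = 1.5965.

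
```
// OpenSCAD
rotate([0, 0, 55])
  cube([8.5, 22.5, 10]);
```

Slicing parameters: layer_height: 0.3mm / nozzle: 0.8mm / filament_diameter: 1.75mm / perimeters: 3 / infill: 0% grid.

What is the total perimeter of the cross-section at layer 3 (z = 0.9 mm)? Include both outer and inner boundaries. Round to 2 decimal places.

62.00 mm

At z = 0.9 mm: the cube is present — its section is the full 8.5×22.5 rectangle (perimeter 62.00 mm); (rotated 55° about Z; rotation is an isometry so areas/perimeters/island counts are preserved). Overall, the cross-section is a single solid region. Total boundary length (outer) = 62.00 mm.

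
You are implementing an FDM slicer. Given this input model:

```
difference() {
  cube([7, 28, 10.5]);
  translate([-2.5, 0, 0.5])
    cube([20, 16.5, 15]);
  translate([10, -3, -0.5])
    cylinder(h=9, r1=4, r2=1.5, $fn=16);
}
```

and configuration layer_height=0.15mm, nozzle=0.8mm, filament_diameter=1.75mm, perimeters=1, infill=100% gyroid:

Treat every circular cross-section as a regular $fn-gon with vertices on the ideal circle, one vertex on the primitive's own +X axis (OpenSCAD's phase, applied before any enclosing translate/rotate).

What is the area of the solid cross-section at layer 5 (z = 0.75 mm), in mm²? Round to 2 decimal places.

80.50 mm²

At z = 0.75 mm: the 7×28 cube contributes its full rectangle (area 196.00 mm²); the 20×16.5 cube at (-2.5, 0) contributes its full rectangle (area 330.00 mm²); the cone at (10, -3) contributes a regular 16-gon of circumradius 3.653 (interpolated between r1=4 and r2=1.5 at t=0.139) (area = (16/2)·3.653²·sin(360°/16) = 40.85 mm²); Subtracting the remaining from the first: starting from the 7×28 cube (196.00 mm²), the 20×16.5 cube at (-2.5, 0) partially overlaps it — only the 115.50 mm² overlap (of its 330.00 mm²) is removed, clipping the outline; the cone at (10, -3) misses the remaining region (no effect) — area = 80.50 mm². Overall, the cross-section is a single solid region. Net area = 80.50 mm².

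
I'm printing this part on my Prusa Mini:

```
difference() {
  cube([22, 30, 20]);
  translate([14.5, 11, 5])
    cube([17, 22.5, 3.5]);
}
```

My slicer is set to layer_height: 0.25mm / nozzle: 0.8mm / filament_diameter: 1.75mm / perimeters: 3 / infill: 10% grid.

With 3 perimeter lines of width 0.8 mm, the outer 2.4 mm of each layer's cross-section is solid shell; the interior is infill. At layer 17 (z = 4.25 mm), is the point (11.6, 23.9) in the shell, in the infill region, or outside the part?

infill

At z = 4.25 mm: the cube is present — its section is the full 22×30 rectangle; the cube at (14.5, 11) does not reach this height (z outside [5, 8.5]); After the difference (first − rest): none of the subtracted shapes is present at this height, so the 22×30 cube is unchanged — 1 connected region. Overall, the cross-section is a single solid region. The nearest boundary edge runs (22.00, 30.00)→(0.00, 30.00); distance from the point to it = 6.10 mm. The point is inside the cross-section and 6.10 mm from the nearest boundary — more than the 2.4 mm shell width (3 × 0.8), so it's in the infill interior.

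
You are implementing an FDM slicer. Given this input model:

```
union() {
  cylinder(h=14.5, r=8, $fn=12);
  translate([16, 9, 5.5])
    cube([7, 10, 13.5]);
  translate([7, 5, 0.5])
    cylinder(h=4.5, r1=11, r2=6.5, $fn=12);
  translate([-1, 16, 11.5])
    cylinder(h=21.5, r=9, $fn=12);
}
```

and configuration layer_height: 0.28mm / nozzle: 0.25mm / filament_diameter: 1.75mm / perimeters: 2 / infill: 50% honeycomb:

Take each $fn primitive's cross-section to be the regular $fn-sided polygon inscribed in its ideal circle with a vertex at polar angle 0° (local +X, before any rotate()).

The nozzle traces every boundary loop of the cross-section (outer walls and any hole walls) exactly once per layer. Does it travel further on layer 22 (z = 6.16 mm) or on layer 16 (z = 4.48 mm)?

Layer 22 (z = 6.16): the cylinder: section is a regular 12-gon, circumradius r=8 (perimeter = 2·12·8.000·sin(180°/12) = 49.69 mm); the 7×10 cube at (16, 9) contributes its full rectangle (perimeter 34.00 mm); the cone at (7, 5) is not intersected at this z (z outside [0.5, 5]); the cylinder at (-1, 16) does not reach this height (z outside [11.5, 33]); Merging all regions: the 2 present regions are separate (no shared area or edge), so areas and boundary lengths simply add and each stays a separate island — boundary = 83.69 mm. So its perimeter = 83.69 mm. Layer 16 (z = 4.48): the cylinder: section is a regular 12-gon, circumradius r=8 (perimeter = 2·12·8.000·sin(180°/12) = 49.69 mm); the cube at (16, 9) is absent (z outside [5.5, 19]); the cone at (7, 5) contributes a regular 12-gon of circumradius 7.020 (interpolated between r1=11 and r2=6.5 at t=0.884) (perimeter = 2·12·7.020·sin(180°/12) = 43.61 mm); the cylinder at (-1, 16) is absent (z outside [11.5, 33]); Merging all regions: the regions partially overlap (shared area 50.33 mm²), so the edge portions inside another operand are dropped and the merged outline is re-measured after clipping — boundary = 65.36 mm. So its perimeter = 65.36 mm. Layer 22 is larger (83.69 vs 65.36 mm).

layer 22 (z = 6.16 mm)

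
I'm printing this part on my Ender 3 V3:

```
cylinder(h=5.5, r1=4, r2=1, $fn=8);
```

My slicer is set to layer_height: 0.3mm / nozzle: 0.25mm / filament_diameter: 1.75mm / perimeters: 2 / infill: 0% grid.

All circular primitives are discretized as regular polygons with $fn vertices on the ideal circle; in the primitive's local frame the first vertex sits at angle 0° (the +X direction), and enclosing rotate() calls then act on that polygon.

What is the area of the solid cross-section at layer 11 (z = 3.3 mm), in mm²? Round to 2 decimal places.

13.69 mm²

At z = 3.3 mm: the cone: at t=0.600 of its height the radius interpolates to r₁+(r₂−r₁)t = 2.200, giving a regular 8-gon of that circumradius (area = (8/2)·2.200²·sin(360°/8) = 13.69 mm²). Overall, the cross-section is a single solid region. Net area = 13.69 mm².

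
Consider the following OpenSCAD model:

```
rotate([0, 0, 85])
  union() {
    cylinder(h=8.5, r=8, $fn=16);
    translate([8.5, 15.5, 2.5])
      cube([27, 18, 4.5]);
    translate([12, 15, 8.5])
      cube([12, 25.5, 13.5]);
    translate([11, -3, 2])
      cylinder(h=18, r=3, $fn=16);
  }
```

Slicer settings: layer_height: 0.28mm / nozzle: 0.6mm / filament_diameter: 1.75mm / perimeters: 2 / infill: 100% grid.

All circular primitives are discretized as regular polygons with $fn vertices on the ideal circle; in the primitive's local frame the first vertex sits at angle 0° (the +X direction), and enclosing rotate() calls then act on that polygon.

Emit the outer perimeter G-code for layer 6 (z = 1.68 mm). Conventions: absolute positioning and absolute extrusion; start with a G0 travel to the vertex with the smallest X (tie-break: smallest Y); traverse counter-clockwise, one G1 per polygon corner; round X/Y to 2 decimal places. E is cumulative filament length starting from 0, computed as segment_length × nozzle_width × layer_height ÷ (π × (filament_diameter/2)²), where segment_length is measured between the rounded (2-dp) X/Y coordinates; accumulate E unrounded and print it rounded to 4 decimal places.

G0 X-7.97 Y0.70 Z1.68
G1 X-7.63 Y-2.41 E0.2185
G1 X-6.13 Y-5.14 E0.4361
G1 X-3.69 Y-7.10 E0.6547
G1 X-0.70 Y-7.97 E0.8722
G1 X2.41 Y-7.63 E1.0907
G1 X5.14 Y-6.13 E1.3083
G1 X7.10 Y-3.69 E1.5269
G1 X7.97 Y-0.70 E1.7444
G1 X7.63 Y2.41 E1.9629
G1 X6.13 Y5.14 E2.1805
G1 X3.69 Y7.10 E2.3991
G1 X0.70 Y7.97 E2.6166
G1 X-2.41 Y7.63 E2.8351
G1 X-5.14 Y6.13 E3.0526
G1 X-7.10 Y3.69 E3.2712
G1 X-7.97 Y0.70 E3.4887

At z = 1.68 mm: the cylinder: section is a regular 16-gon, circumradius r=8; the cube at (8.5, 15.5) is not intersected at this z (z outside [2.5, 7]); the cube at (12, 15) is not intersected at this z (z outside [8.5, 22]); the cylinder at (11, -3) is not intersected at this z (z outside [2, 20]); Taking the union: only the r=8 cylinder is present, so the union is just that shape — 1 connected region; (whole slice rotated 85° about Z — lengths, areas and connectivity unchanged). The outline is a single polygon with 16 vertices. Extrusion per mm of travel: 0.6 × 0.28 / (π × 0.875²) = 0.069846. Accumulating E over each segment gives final E = 3.4887.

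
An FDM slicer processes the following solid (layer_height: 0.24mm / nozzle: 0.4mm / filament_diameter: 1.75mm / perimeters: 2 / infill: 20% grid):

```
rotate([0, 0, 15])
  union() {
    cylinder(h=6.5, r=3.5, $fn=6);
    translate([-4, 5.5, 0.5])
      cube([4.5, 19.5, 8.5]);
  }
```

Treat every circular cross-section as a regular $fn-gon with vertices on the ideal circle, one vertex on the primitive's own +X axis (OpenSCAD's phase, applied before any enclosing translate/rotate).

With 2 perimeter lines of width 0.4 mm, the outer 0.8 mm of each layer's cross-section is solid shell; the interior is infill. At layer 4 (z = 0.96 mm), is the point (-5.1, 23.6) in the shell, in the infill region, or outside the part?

outside

At z = 0.96 mm: the cylinder: section is a regular 6-gon, circumradius r=3.5; the cube at (-4, 5.5) is present — its section is the full 4.5×19.5 rectangle; Merging all regions: the 2 present regions are separate (no shared area or edge), so areas and boundary lengths simply add and each stays a separate island — 2 connected regions; (whole slice rotated 15° about Z — lengths, areas and connectivity unchanged). Overall, the cross-section has 2 separate islands. Undo the 15° rotation: the query point maps to (1.182, 24.116) in the un-rotated model frame. The nearest boundary edge runs (0.50, 25.00)→(0.50, 5.50); distance from the point to it = 0.68 mm. The point is not inside any of the regions above, so it lies outside the cross-section (0.68 mm from the nearest boundary).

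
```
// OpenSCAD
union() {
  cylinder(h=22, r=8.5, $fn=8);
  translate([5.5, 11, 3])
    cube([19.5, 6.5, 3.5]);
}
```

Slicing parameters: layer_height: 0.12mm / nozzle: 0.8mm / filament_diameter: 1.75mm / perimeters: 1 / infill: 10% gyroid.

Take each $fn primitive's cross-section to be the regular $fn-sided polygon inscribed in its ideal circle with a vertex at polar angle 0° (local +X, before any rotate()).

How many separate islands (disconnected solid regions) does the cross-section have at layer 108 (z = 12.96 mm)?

1

At z = 12.96 mm: the r=8.5 cylinder gives a regular 8-gon of circumradius 8.5 (constant along its height); the cube at (5.5, 11) is not intersected at this z (z outside [3, 6.5]); Taking the union: only the r=8.5 cylinder is present, so the union is just that shape — 1 connected region. Overall, the cross-section is a single solid region. Island count = 1.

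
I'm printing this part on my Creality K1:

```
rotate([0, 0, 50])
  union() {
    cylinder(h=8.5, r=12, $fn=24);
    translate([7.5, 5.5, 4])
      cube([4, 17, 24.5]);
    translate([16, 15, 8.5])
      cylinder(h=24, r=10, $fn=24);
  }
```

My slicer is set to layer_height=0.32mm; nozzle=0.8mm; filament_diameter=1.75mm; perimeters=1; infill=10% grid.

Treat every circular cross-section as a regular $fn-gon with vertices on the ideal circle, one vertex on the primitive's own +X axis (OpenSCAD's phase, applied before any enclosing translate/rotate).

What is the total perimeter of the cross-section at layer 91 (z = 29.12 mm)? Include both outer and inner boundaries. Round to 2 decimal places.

62.65 mm

At z = 29.12 mm: the cylinder does not reach this height (z outside [0, 8.5]); the cube at (7.5, 5.5) is absent (z outside [4, 28.5]); the r=10 cylinder at (16, 15) gives a regular 24-gon of circumradius 10 (constant along its height) (perimeter = 2·24·10.000·sin(180°/24) = 62.65 mm); Merging all regions: only the r=10 cylinder at (16, 15) is present, so the union is just that shape — boundary = 62.65 mm; (whole slice rotated 50° about Z — lengths, areas and connectivity unchanged). Overall, the cross-section is a single solid region. Total boundary length (outer) = 62.65 mm.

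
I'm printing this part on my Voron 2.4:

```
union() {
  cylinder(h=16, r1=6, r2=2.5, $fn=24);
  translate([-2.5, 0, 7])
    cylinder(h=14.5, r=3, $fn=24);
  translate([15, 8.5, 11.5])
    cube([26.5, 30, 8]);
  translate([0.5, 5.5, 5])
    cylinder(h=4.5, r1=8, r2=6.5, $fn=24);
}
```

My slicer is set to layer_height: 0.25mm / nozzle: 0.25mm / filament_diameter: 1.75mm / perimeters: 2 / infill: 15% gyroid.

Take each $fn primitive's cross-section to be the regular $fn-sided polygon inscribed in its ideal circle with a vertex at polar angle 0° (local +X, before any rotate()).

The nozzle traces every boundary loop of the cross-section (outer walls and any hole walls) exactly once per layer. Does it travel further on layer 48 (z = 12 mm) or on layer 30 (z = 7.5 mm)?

Layer 48 (z = 12): the cone: at t=0.750 of its height the radius interpolates to r₁+(r₂−r₁)t = 3.375, giving a regular 24-gon of that circumradius (perimeter = 2·24·3.375·sin(180°/24) = 21.15 mm); the cylinder at (-2.5, 0): section is a regular 24-gon, circumradius r=3 (perimeter = 2·24·3.000·sin(180°/24) = 18.80 mm); the cube at (15, 8.5) is present — its section is the full 26.5×30 rectangle (perimeter 113.00 mm); the cone at (0.5, 5.5) does not reach this height (z outside [5, 9.5]); Merging all regions: the regions partially overlap (shared area 16.05 mm²), so the edge portions inside another operand are dropped and the merged outline is re-measured after clipping — boundary = 138.15 mm. So its perimeter = 138.15 mm. Layer 30 (z = 7.5): the cone contributes a regular 24-gon of circumradius 4.359 (interpolated between r1=6 and r2=2.5 at t=0.469) (perimeter = 2·24·4.359·sin(180°/24) = 27.31 mm); the r=3 cylinder at (-2.5, 0) contributes a regular 24-gon of circumradius 3 (perimeter = 2·24·3.000·sin(180°/24) = 18.80 mm); the cube at (15, 8.5) does not reach this height (z outside [11.5, 19.5]); the cone at (0.5, 5.5) (r1=8→r2=6.5) has section circumradius 7.167 here — a regular 24-gon (perimeter = 2·24·7.167·sin(180°/24) = 44.90 mm); Taking the union: the regions partially overlap (shared area 63.80 mm²), so the edge portions inside another operand are dropped and the merged outline is re-measured after clipping — boundary = 49.44 mm. So its perimeter = 49.44 mm. Layer 48 is larger (138.15 vs 49.44 mm).

layer 48 (z = 12 mm)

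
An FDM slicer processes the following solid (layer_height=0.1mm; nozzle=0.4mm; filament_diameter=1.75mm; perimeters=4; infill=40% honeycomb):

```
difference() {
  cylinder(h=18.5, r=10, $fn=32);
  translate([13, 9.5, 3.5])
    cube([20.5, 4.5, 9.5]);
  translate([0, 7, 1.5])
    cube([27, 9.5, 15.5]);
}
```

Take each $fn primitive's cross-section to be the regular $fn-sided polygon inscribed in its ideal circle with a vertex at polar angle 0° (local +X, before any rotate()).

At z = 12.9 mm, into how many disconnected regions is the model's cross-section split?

At z = 12.9 mm: the r=10 cylinder gives a regular 32-gon of circumradius 10 (constant along its height); the cube at (13, 9.5) is present — its section is the full 20.5×4.5 rectangle; the cube at (0, 7) is present — its section is the full 27×9.5 rectangle; Taking the first minus the rest: starting from the r=10 cylinder, the 20.5×4.5 cube at (13, 9.5) misses the remaining region (no effect); the 27×9.5 cube at (0, 7) partially overlaps it — only the 14.52 mm² overlap (of its 256.50 mm²) is removed, clipping the outline — 1 connected region. The result has 1 disconnected region.

1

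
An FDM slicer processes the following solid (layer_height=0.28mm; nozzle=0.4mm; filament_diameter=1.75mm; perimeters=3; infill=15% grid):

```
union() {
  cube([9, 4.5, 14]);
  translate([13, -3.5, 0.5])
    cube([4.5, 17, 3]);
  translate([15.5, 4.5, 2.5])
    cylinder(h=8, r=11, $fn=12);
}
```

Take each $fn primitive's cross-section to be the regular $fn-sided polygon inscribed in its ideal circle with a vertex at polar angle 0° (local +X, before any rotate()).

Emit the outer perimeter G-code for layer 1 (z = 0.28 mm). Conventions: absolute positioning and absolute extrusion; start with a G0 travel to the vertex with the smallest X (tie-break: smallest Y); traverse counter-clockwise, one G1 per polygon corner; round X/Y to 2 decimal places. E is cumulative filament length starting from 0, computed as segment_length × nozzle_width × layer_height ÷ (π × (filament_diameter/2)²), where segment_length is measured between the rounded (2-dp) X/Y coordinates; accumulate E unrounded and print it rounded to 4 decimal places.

G0 X0.00 Y0.00 Z0.28
G1 X9.00 Y0.00 E0.4191
G1 X9.00 Y4.50 E0.6286
G1 X0.00 Y4.50 E1.0477
G1 X0.00 Y0.00 E1.2572

At z = 0.28 mm: the cube (footprint 9×4.5) is included at this height; the cube at (13, -3.5) does not reach this height (z outside [0.5, 3.5]); the cylinder at (15.5, 4.5) does not reach this height (z outside [2.5, 10.5]); Taking the union: only the 9×4.5 cube is present, so the union is just that shape — 1 connected region. The outline is a single polygon with 4 vertices. Extrusion per mm of travel: 0.4 × 0.28 / (π × 0.875²) = 0.046564. Accumulating E over each segment gives final E = 1.2572.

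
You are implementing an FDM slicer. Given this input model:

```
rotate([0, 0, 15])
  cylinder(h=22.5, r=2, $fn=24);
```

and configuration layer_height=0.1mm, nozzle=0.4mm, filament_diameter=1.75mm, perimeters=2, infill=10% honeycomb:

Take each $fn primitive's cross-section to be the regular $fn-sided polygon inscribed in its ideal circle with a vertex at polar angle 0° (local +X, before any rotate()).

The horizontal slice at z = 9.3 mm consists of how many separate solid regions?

At z = 9.3 mm: the r=2 cylinder gives a regular 24-gon of circumradius 2 (constant along its height); (rotated 15° about Z; rotation is an isometry so areas/perimeters/island counts are preserved). The result has 1 disconnected region.

1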